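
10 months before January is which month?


January is month 1
1 - 10 = -9; wrap: -9 + 12 = 3

March


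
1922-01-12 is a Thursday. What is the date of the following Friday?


Current: Thursday
Target: Friday
Days ahead: 1

Next Friday: 1922-01-13


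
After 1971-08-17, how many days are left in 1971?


Day of year: 229 of 365
Remaining = 365 - 229

136 days


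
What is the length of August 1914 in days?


August 1914

31 days


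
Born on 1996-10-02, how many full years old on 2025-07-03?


Birth: 1996-10-02
Reference: 2025-07-03
Year difference: 2025 - 1996 = 29
Birthday not yet reached in 2025, subtract 1

28 years old


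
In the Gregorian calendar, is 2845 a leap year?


Gregorian leap year rule: divisible by 4, but not by 100, unless also by 400.
2845 is not divisible by 4 -> not a leap year

No


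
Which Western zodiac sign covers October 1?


Date: October 1
Conventional tropical zodiac dates: Libra from September 23 onward; Scorpio starts October 23
October 1 falls within the Libra range

Libra


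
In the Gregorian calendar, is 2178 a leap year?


Gregorian leap year rule: divisible by 4, but not by 100, unless also by 400.
2178 is not divisible by 4 -> not a leap year

No


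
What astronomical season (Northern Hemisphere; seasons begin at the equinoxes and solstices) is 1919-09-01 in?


Date: September 1
Astronomical Summer (approx.; exact equinox/solstice day varies by year): June 21 to September 21
September 1 falls within the Summer window

Summer


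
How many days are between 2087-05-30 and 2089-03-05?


From 2087-05-30 to 2089-03-05
2087-05-30: days before May = 31 + 28 + 31 + 30 = 120 (2087 is not a leap year); day of year = 120 + 30 = 150
2089-03-05: days before March = 31 + 28 = 59 (2089 is not a leap year); day of year = 59 + 5 = 64
Rest of 2087: 365 - 150 = 215
Full years 2088 (366): 366
Total = 215 + 366 + 64 = 645

645 days


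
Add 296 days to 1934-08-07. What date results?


Start: 1934-08-07, add 296 days
August 1934 has 31 days: 31 - 7 = 24 days to August 31 -> 272 left
September 1934 has 30 days -> 242 left
October 1934 has 31 days -> 211 left
November 1934 has 30 days -> 181 left
December 1934 has 31 days -> 150 left
January 1935 has 31 days -> 119 left
February 1935 has 28 days -> 91 left
March 1935 has 31 days -> 60 left
April 1935 has 30 days -> 30 left
May 1935: 30 <= 31 -> lands on May 30

Result: 1935-05-30


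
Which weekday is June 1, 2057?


Target: June 1, 2057
Anchor: Jan 1, 2057. With p = 2057 - 1 = 2056: (p + p//4 - p//100 + p//400) mod 7 = (2056 + 514 - 20 + 5) mod 7 = 2555 mod 7 = 0 -> Monday (Mon=0 ... Sun=6)
Days before June (Jan-May): 151 days
Weekday index = (0 + 151) mod 7 = 4

Friday


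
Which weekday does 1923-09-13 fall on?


Date: September 13, 1923
Anchor: Jan 1, 1923. With p = 1923 - 1 = 1922: (p + p//4 - p//100 + p//400) mod 7 = (1922 + 480 - 19 + 4) mod 7 = 2387 mod 7 = 0 -> Monday (Mon=0 ... Sun=6)
Days before September (Jan-Aug): 243; offset = 243 + 13 - 1 = 255
Weekday index = (0 + 255) mod 7 = 3

Day of the week: Thursday


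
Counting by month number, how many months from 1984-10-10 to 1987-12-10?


From October 1984 to December 1987
3 years * 12 = 36 months, plus 2 months = 38

38 months


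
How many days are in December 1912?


December 1912

31 days


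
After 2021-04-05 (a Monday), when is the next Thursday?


Current: Monday
Target: Thursday
Days ahead: 3

Next Thursday: 2021-04-08


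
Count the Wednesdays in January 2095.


January 2095 has 31 days
Anchor: Jan 1, 2095. With p = 2095 - 1 = 2094: (p + p//4 - p//100 + p//400) mod 7 = (2094 + 523 - 20 + 5) mod 7 = 2602 mod 7 = 5 -> Saturday (Mon=0 ... Sun=6)
January 1 is the anchor itself -> Saturday
First Wednesday is January 5
Wednesdays: 5, 12, 19, 26

4 Wednesdays


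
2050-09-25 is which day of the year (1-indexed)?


Date: September 25, 2050
Days in months 1 through 8: 243
Plus 25 days in September

Day of year: 268


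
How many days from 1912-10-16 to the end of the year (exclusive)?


Day of year: 290 of 366
Remaining = 366 - 290

76 days


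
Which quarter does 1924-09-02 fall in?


Month: September (month 9)
Q1: Jan-Mar, Q2: Apr-Jun, Q3: Jul-Sep, Q4: Oct-Dec

Q3


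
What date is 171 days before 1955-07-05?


Start: 1955-07-05, subtract 171 days
Back 5 days from July 5 reaches June 30, 1955 -> 166 left
June 1955 has 30 days -> back to May 31, 1955 -> 136 left
May 1955 has 31 days -> back to April 30, 1955 -> 105 left
April 1955 has 30 days -> back to March 31, 1955 -> 75 left
March 1955 has 31 days -> back to February 28, 1955 -> 44 left
February 1955 has 28 days -> back to January 31, 1955 -> 16 left
January 1955: 31 - 16 = 15 -> lands on January 15

Result: 1955-01-15


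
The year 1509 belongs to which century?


Century = (year - 1) // 100 + 1
= (1509 - 1) // 100 + 1
= 1508 // 100 + 1
= 15 + 1

16th century


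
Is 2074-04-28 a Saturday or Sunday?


Anchor: Jan 1, 2074. With p = 2074 - 1 = 2073: (p + p//4 - p//100 + p//400) mod 7 = (2073 + 518 - 20 + 5) mod 7 = 2576 mod 7 = 0 -> Monday (Mon=0 ... Sun=6)
Day of year: 118; offset = 117
Weekday index = (0 + 117) mod 7 = 5 -> Saturday
Weekend days: Saturday, Sunday

Yes


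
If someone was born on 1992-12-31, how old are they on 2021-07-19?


Birth: 1992-12-31
Reference: 2021-07-19
Year difference: 2021 - 1992 = 29
Birthday not yet reached in 2021, subtract 1

28 years old


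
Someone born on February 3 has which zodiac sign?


Date: February 3
Conventional tropical zodiac dates: Aquarius from January 20 onward; Pisces starts February 19
February 3 falls within the Aquarius range

Aquarius


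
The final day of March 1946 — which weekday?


March 1946 has 31 days
Anchor: Jan 1, 1946. With p = 1946 - 1 = 1945: (p + p//4 - p//100 + p//400) mod 7 = (1945 + 486 - 19 + 4) mod 7 = 2416 mod 7 = 1 -> Tuesday (Mon=0 ... Sun=6)
Days before March (Jan-Feb): 59; March 1 index = (1 + 59) mod 7 = 4 -> Friday
Last day offset: 31 - 1 = 30 days
Weekday index = (4 + 30) mod 7 = 6

Sunday, March 31


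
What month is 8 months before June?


June is month 6
6 - 8 = -2; wrap: -2 + 12 = 10

October


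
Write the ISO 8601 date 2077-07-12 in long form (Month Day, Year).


ISO 2077-07-12 parses as year=2077, month=07, day=12
Month 7 -> July

July 12, 2077


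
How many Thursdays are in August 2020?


August 2020 has 31 days
Anchor: Jan 1, 2020. With p = 2020 - 1 = 2019: (p + p//4 - p//100 + p//400) mod 7 = (2019 + 504 - 20 + 5) mod 7 = 2508 mod 7 = 2 -> Wednesday (Mon=0 ... Sun=6)
Days before August (Jan-Jul): 213; August 1 index = (2 + 213) mod 7 = 5 -> Saturday
First Thursday is August 6
Thursdays: 6, 13, 20, 27

4 Thursdays


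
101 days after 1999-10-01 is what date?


Start: 1999-10-01, add 101 days
October 1999 has 31 days: 31 - 1 = 30 days to October 31 -> 71 left
November 1999 has 30 days -> 41 left
December 1999 has 31 days -> 10 left
January 2000: 10 <= 31 -> lands on January 10

Result: 2000-01-10


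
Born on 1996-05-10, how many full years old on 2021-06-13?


Birth: 1996-05-10
Reference: 2021-06-13
Year difference: 2021 - 1996 = 25

25 years old


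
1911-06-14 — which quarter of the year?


Month: June (month 6)
Q1: Jan-Mar, Q2: Apr-Jun, Q3: Jul-Sep, Q4: Oct-Dec

Q2


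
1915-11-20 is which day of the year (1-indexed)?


Date: November 20, 1915
Days in months 1 through 10: 304
Plus 20 days in November

Day of year: 324


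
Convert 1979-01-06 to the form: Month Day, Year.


ISO 1979-01-06 parses as year=1979, month=01, day=06
Month 1 -> January

January 6, 1979


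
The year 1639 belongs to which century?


Century = (year - 1) // 100 + 1
= (1639 - 1) // 100 + 1
= 1638 // 100 + 1
= 16 + 1

17th century


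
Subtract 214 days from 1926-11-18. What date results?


Start: 1926-11-18, subtract 214 days
Back 18 days from November 18 reaches October 31, 1926 -> 196 left
October 1926 has 31 days -> back to September 30, 1926 -> 165 left
September 1926 has 30 days -> back to August 31, 1926 -> 135 left
August 1926 has 31 days -> back to July 31, 1926 -> 104 left
July 1926 has 31 days -> back to June 30, 1926 -> 73 left
June 1926 has 30 days -> back to May 31, 1926 -> 43 left
May 1926 has 31 days -> back to April 30, 1926 -> 12 left
April 1926: 30 - 12 = 18 -> lands on April 18

Result: 1926-04-18


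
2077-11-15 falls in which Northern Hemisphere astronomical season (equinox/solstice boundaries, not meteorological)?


Date: November 15
Astronomical Autumn (approx.; exact equinox/solstice day varies by year): September 22 to December 20
November 15 falls within the Autumn window

Autumn


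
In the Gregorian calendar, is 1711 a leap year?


Gregorian leap year rule: divisible by 4, but not by 100, unless also by 400.
1711 is not divisible by 4 -> not a leap year

No


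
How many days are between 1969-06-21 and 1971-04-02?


From 1969-06-21 to 1971-04-02
1969-06-21: days before June = 31 + 28 + 31 + 30 + 31 = 151 (1969 is not a leap year); day of year = 151 + 21 = 172
1971-04-02: days before April = 31 + 28 + 31 = 90 (1971 is not a leap year); day of year = 90 + 2 = 92
Rest of 1969: 365 - 172 = 193
Full years 1970 (365): 365
Total = 193 + 365 + 92 = 650

650 days


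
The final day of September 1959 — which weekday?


September 1959 has 30 days
Anchor: Jan 1, 1959. With p = 1959 - 1 = 1958: (p + p//4 - p//100 + p//400) mod 7 = (1958 + 489 - 19 + 4) mod 7 = 2432 mod 7 = 3 -> Thursday (Mon=0 ... Sun=6)
Days before September (Jan-Aug): 243; September 1 index = (3 + 243) mod 7 = 1 -> Tuesday
Last day offset: 30 - 1 = 29 days
Weekday index = (1 + 29) mod 7 = 2

Wednesday, September 30


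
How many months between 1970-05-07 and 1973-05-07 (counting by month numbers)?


From May 1970 to May 1973
3 years * 12 = 36 months = 36

36 months


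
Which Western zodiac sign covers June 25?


Date: June 25
Conventional tropical zodiac dates: Cancer from June 21 onward; Leo starts July 23
June 25 falls within the Cancer range

Cancer


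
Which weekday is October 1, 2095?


Target: October 1, 2095
Anchor: Jan 1, 2095. With p = 2095 - 1 = 2094: (p + p//4 - p//100 + p//400) mod 7 = (2094 + 523 - 20 + 5) mod 7 = 2602 mod 7 = 5 -> Saturday (Mon=0 ... Sun=6)
Days before October (Jan-Sep): 273 days
Weekday index = (5 + 273) mod 7 = 5

Saturday


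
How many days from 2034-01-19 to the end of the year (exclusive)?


Day of year: 19 of 365
Remaining = 365 - 19

346 days


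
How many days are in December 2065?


December 2065

31 days


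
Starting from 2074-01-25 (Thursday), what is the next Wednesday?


Current: Thursday
Target: Wednesday
Days ahead: 6

Next Wednesday: 2074-01-31


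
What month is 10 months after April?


April is month 4
4 + 10 = 14; wrap: 14 - 12 = 2

February


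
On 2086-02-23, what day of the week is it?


Date: February 23, 2086
Anchor: Jan 1, 2086. With p = 2086 - 1 = 2085: (p + p//4 - p//100 + p//400) mod 7 = (2085 + 521 - 20 + 5) mod 7 = 2591 mod 7 = 1 -> Tuesday (Mon=0 ... Sun=6)
Days before February (Jan): 31; offset = 31 + 23 - 1 = 53
Weekday index = (1 + 53) mod 7 = 5

Day of the week: Saturday


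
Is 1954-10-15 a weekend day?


Anchor: Jan 1, 1954. With p = 1954 - 1 = 1953: (p + p//4 - p//100 + p//400) mod 7 = (1953 + 488 - 19 + 4) mod 7 = 2426 mod 7 = 4 -> Friday (Mon=0 ... Sun=6)
Day of year: 288; offset = 287
Weekday index = (4 + 287) mod 7 = 4 -> Friday
Weekend days: Saturday, Sunday

No


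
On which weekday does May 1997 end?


May 1997 has 31 days
Anchor: Jan 1, 1997. With p = 1997 - 1 = 1996: (p + p//4 - p//100 + p//400) mod 7 = (1996 + 499 - 19 + 4) mod 7 = 2480 mod 7 = 2 -> Wednesday (Mon=0 ... Sun=6)
Days before May (Jan-Apr): 120; May 1 index = (2 + 120) mod 7 = 3 -> Thursday
Last day offset: 31 - 1 = 30 days
Weekday index = (3 + 30) mod 7 = 5

Saturday, May 31


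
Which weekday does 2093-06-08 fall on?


Date: June 8, 2093
Anchor: Jan 1, 2093. With p = 2093 - 1 = 2092: (p + p//4 - p//100 + p//400) mod 7 = (2092 + 523 - 20 + 5) mod 7 = 2600 mod 7 = 3 -> Thursday (Mon=0 ... Sun=6)
Days before June (Jan-May): 151; offset = 151 + 8 - 1 = 158
Weekday index = (3 + 158) mod 7 = 0

Day of the week: Monday


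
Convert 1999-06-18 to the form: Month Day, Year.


ISO 1999-06-18 parses as year=1999, month=06, day=18
Month 6 -> June

June 18, 1999


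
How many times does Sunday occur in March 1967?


March 1967 has 31 days
Anchor: Jan 1, 1967. With p = 1967 - 1 = 1966: (p + p//4 - p//100 + p//400) mod 7 = (1966 + 491 - 19 + 4) mod 7 = 2442 mod 7 = 6 -> Sunday (Mon=0 ... Sun=6)
Days before March (Jan-Feb): 59; March 1 index = (6 + 59) mod 7 = 2 -> Wednesday
First Sunday is March 5
Sundays: 5, 12, 19, 26

4 Sundays


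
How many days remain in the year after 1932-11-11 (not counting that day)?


Day of year: 316 of 366
Remaining = 366 - 316

50 days


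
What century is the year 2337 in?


Century = (year - 1) // 100 + 1
= (2337 - 1) // 100 + 1
= 2336 // 100 + 1
= 23 + 1

24th century


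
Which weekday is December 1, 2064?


Target: December 1, 2064
Anchor: Jan 1, 2064. With p = 2064 - 1 = 2063: (p + p//4 - p//100 + p//400) mod 7 = (2063 + 515 - 20 + 5) mod 7 = 2563 mod 7 = 1 -> Tuesday (Mon=0 ... Sun=6)
Days before December (Jan-Nov): 335 days
Weekday index = (1 + 335) mod 7 = 0

Monday


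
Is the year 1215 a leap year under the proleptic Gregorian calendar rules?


Gregorian leap year rule: divisible by 4, but not by 100, unless also by 400.
1215 is not divisible by 4 -> not a leap year

No


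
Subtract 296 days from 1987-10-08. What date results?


Start: 1987-10-08, subtract 296 days
Back 8 days from October 8 reaches September 30, 1987 -> 288 left
September 1987 has 30 days -> back to August 31, 1987 -> 258 left
August 1987 has 31 days -> back to July 31, 1987 -> 227 left
July 1987 has 31 days -> back to June 30, 1987 -> 196 left
June 1987 has 30 days -> back to May 31, 1987 -> 166 left
May 1987 has 31 days -> back to April 30, 1987 -> 135 left
April 1987 has 30 days -> back to March 31, 1987 -> 105 left
March 1987 has 31 days -> back to February 28, 1987 -> 74 left
February 1987 has 28 days -> back to January 31, 1987 -> 46 left
January 1987 has 31 days -> back to December 31, 1986 -> 15 left
December 1986: 31 - 15 = 16 -> lands on December 16

Result: 1986-12-16


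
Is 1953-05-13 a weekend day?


Anchor: Jan 1, 1953. With p = 1953 - 1 = 1952: (p + p//4 - p//100 + p//400) mod 7 = (1952 + 488 - 19 + 4) mod 7 = 2425 mod 7 = 3 -> Thursday (Mon=0 ... Sun=6)
Day of year: 133; offset = 132
Weekday index = (3 + 132) mod 7 = 2 -> Wednesday
Weekend days: Saturday, Sunday

No


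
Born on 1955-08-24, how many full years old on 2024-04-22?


Birth: 1955-08-24
Reference: 2024-04-22
Year difference: 2024 - 1955 = 69
Birthday not yet reached in 2024, subtract 1

68 years old


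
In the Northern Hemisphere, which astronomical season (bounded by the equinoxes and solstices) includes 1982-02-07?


Date: February 7
Astronomical Winter (approx.; exact equinox/solstice day varies by year): December 21 to March 19
February 7 falls within the Winter window

Winter


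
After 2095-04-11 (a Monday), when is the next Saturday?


Current: Monday
Target: Saturday
Days ahead: 5

Next Saturday: 2095-04-16


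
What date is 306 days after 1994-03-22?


Start: 1994-03-22, add 306 days
March 1994 has 31 days: 31 - 22 = 9 days to March 31 -> 297 left
April 1994 has 30 days -> 267 left
May 1994 has 31 days -> 236 left
June 1994 has 30 days -> 206 left
July 1994 has 31 days -> 175 left
August 1994 has 31 days -> 144 left
September 1994 has 30 days -> 114 left
October 1994 has 31 days -> 83 left
November 1994 has 30 days -> 53 left
December 1994 has 31 days -> 22 left
January 1995: 22 <= 31 -> lands on January 22

Result: 1995-01-22


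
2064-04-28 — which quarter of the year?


Month: April (month 4)
Q1: Jan-Mar, Q2: Apr-Jun, Q3: Jul-Sep, Q4: Oct-Dec

Q2


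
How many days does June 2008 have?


June 2008

30 days


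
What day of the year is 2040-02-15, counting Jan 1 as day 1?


Date: February 15, 2040
Days in months 1 through 1: 31
Plus 15 days in February

Day of year: 46


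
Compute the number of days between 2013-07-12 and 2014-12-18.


From 2013-07-12 to 2014-12-18
2013-07-12: days before July = 31 + 28 + 31 + 30 + 31 + 30 = 181 (2013 is not a leap year); day of year = 181 + 12 = 193
2014-12-18: days before December = 31 + 28 + 31 + 30 + 31 + 30 + 31 + 31 + 30 + 31 + 30 = 334 (2014 is not a leap year); day of year = 334 + 18 = 352
Rest of 2013: 365 - 193 = 172
Total = 172 + 352 = 524

524 days


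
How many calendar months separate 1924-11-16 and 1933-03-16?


From November 1924 to March 1933
9 years * 12 = 108 months, minus 8 months = 100

100 months


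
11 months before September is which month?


September is month 9
9 - 11 = -2; wrap: -2 + 12 = 10

October


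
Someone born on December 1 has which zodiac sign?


Date: December 1
Conventional tropical zodiac dates: Sagittarius from November 22 onward; Capricorn starts December 22
December 1 falls within the Sagittarius range

Sagittarius


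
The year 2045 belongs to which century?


Century = (year - 1) // 100 + 1
= (2045 - 1) // 100 + 1
= 2044 // 100 + 1
= 20 + 1

21st century


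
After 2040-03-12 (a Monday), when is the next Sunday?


Current: Monday
Target: Sunday
Days ahead: 6

Next Sunday: 2040-03-18


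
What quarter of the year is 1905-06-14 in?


Month: June (month 6)
Q1: Jan-Mar, Q2: Apr-Jun, Q3: Jul-Sep, Q4: Oct-Dec

Q2


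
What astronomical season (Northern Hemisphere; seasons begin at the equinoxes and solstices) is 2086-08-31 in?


Date: August 31
Astronomical Summer (approx.; exact equinox/solstice day varies by year): June 21 to September 21
August 31 falls within the Summer window

Summer


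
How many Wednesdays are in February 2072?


February 2072 has 29 days
Anchor: Jan 1, 2072. With p = 2072 - 1 = 2071: (p + p//4 - p//100 + p//400) mod 7 = (2071 + 517 - 20 + 5) mod 7 = 2573 mod 7 = 4 -> Friday (Mon=0 ... Sun=6)
Days before February (Jan): 31; February 1 index = (4 + 31) mod 7 = 0 -> Monday
First Wednesday is February 3
Wednesdays: 3, 10, 17, 24

4 Wednesdays


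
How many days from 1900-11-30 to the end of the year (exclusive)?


Day of year: 334 of 365
Remaining = 365 - 334

31 days


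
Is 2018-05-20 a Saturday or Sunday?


Anchor: Jan 1, 2018. With p = 2018 - 1 = 2017: (p + p//4 - p//100 + p//400) mod 7 = (2017 + 504 - 20 + 5) mod 7 = 2506 mod 7 = 0 -> Monday (Mon=0 ... Sun=6)
Day of year: 140; offset = 139
Weekday index = (0 + 139) mod 7 = 6 -> Sunday
Weekend days: Saturday, Sunday

Yes


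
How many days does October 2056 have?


October 2056

31 days


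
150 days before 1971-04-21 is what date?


Start: 1971-04-21, subtract 150 days
Back 21 days from April 21 reaches March 31, 1971 -> 129 left
March 1971 has 31 days -> back to February 28, 1971 -> 98 left
February 1971 has 28 days -> back to January 31, 1971 -> 70 left
January 1971 has 31 days -> back to December 31, 1970 -> 39 left
December 1970 has 31 days -> back to November 30, 1970 -> 8 left
November 1970: 30 - 8 = 22 -> lands on November 22

Result: 1970-11-22


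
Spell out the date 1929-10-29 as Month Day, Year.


ISO 1929-10-29 parses as year=1929, month=10, day=29
Month 10 -> October

October 29, 1929


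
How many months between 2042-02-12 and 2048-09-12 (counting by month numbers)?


From February 2042 to September 2048
6 years * 12 = 72 months, plus 7 months = 79

79 months


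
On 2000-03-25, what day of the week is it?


Date: March 25, 2000
Anchor: Jan 1, 2000. With p = 2000 - 1 = 1999: (p + p//4 - p//100 + p//400) mod 7 = (1999 + 499 - 19 + 4) mod 7 = 2483 mod 7 = 5 -> Saturday (Mon=0 ... Sun=6)
Days before March (Jan-Feb): 60; offset = 60 + 25 - 1 = 84
Weekday index = (5 + 84) mod 7 = 5

Day of the week: Saturday


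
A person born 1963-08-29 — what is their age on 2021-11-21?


Birth: 1963-08-29
Reference: 2021-11-21
Year difference: 2021 - 1963 = 58

58 years old


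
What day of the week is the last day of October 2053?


October 2053 has 31 days
Anchor: Jan 1, 2053. With p = 2053 - 1 = 2052: (p + p//4 - p//100 + p//400) mod 7 = (2052 + 513 - 20 + 5) mod 7 = 2550 mod 7 = 2 -> Wednesday (Mon=0 ... Sun=6)
Days before October (Jan-Sep): 273; October 1 index = (2 + 273) mod 7 = 2 -> Wednesday
Last day offset: 31 - 1 = 30 days
Weekday index = (2 + 30) mod 7 = 4

Friday, October 31


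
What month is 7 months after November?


November is month 11
11 + 7 = 18; wrap: 18 - 12 = 6

June


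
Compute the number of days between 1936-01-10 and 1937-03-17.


From 1936-01-10 to 1937-03-17
1936-01-10: day of year = 10
1937-03-17: days before March = 31 + 28 = 59 (1937 is not a leap year); day of year = 59 + 17 = 76
Rest of 1936: 366 - 10 = 356
Total = 356 + 76 = 432

432 days


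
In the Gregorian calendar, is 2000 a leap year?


Gregorian leap year rule: divisible by 4, but not by 100, unless also by 400.
2000 is divisible by 400 -> leap year

Yes


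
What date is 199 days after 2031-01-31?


Start: 2031-01-31, add 199 days
January 31 is the last day of January 2031 -> 199 left
February 2031 has 28 days -> 171 left
March 2031 has 31 days -> 140 left
April 2031 has 30 days -> 110 left
May 2031 has 31 days -> 79 left
June 2031 has 30 days -> 49 left
July 2031 has 31 days -> 18 left
August 2031: 18 <= 31 -> lands on August 18

Result: 2031-08-18


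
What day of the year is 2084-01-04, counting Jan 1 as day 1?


Date: January 4, 2084
No months before January
Plus 4 days in January

Day of year: 4


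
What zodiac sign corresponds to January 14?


Date: January 14
Conventional tropical zodiac dates: Capricorn from December 22 onward; Aquarius starts January 20
January 14 falls within the Capricorn range

Capricorn


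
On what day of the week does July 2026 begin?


Target: July 1, 2026
Anchor: Jan 1, 2026. With p = 2026 - 1 = 2025: (p + p//4 - p//100 + p//400) mod 7 = (2025 + 506 - 20 + 5) mod 7 = 2516 mod 7 = 3 -> Thursday (Mon=0 ... Sun=6)
Days before July (Jan-Jun): 181 days
Weekday index = (3 + 181) mod 7 = 2

Wednesday


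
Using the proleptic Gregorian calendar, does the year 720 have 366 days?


Gregorian leap year rule: divisible by 4, but not by 100, unless also by 400.
720 is divisible by 4 but not 100 -> leap year

Yes


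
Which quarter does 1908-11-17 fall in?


Month: November (month 11)
Q1: Jan-Mar, Q2: Apr-Jun, Q3: Jul-Sep, Q4: Oct-Dec

Q4


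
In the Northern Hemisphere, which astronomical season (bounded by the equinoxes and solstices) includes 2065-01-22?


Date: January 22
Astronomical Winter (approx.; exact equinox/solstice day varies by year): December 21 to March 19
January 22 falls within the Winter window

Winter


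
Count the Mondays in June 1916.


June 1916 has 30 days
Anchor: Jan 1, 1916. With p = 1916 - 1 = 1915: (p + p//4 - p//100 + p//400) mod 7 = (1915 + 478 - 19 + 4) mod 7 = 2378 mod 7 = 5 -> Saturday (Mon=0 ... Sun=6)
Days before June (Jan-May): 152; June 1 index = (5 + 152) mod 7 = 3 -> Thursday
First Monday is June 5
Mondays: 5, 12, 19, 26

4 Mondays


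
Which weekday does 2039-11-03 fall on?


Date: November 3, 2039
Anchor: Jan 1, 2039. With p = 2039 - 1 = 2038: (p + p//4 - p//100 + p//400) mod 7 = (2038 + 509 - 20 + 5) mod 7 = 2532 mod 7 = 5 -> Saturday (Mon=0 ... Sun=6)
Days before November (Jan-Oct): 304; offset = 304 + 3 - 1 = 306
Weekday index = (5 + 306) mod 7 = 3

Day of the week: Thursday


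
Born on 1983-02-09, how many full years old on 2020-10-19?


Birth: 1983-02-09
Reference: 2020-10-19
Year difference: 2020 - 1983 = 37

37 years old


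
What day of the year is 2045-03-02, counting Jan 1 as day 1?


Date: March 2, 2045
Days in months 1 through 2: 59
Plus 2 days in March

Day of year: 61


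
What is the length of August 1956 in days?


August 1956

31 days


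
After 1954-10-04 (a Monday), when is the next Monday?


Current: Monday
Target: Monday
Days ahead: 7

Next Monday: 1954-10-11


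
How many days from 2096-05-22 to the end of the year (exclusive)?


Day of year: 143 of 366
Remaining = 366 - 143

223 days


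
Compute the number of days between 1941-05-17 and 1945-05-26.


From 1941-05-17 to 1945-05-26
1941-05-17: days before May = 31 + 28 + 31 + 30 = 120 (1941 is not a leap year); day of year = 120 + 17 = 137
1945-05-26: days before May = 31 + 28 + 31 + 30 = 120 (1945 is not a leap year); day of year = 120 + 26 = 146
Rest of 1941: 365 - 137 = 228
Full years 1942 (365), 1943 (365), 1944 (366): 1096
Total = 228 + 1096 + 146 = 1470

1470 days


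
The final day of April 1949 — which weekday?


April 1949 has 30 days
Anchor: Jan 1, 1949. With p = 1949 - 1 = 1948: (p + p//4 - p//100 + p//400) mod 7 = (1948 + 487 - 19 + 4) mod 7 = 2420 mod 7 = 5 -> Saturday (Mon=0 ... Sun=6)
Days before April (Jan-Mar): 90; April 1 index = (5 + 90) mod 7 = 4 -> Friday
Last day offset: 30 - 1 = 29 days
Weekday index = (4 + 29) mod 7 = 5

Saturday, April 30


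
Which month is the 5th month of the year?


Month 5 of 12

May


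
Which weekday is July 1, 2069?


Target: July 1, 2069
Anchor: Jan 1, 2069. With p = 2069 - 1 = 2068: (p + p//4 - p//100 + p//400) mod 7 = (2068 + 517 - 20 + 5) mod 7 = 2570 mod 7 = 1 -> Tuesday (Mon=0 ... Sun=6)
Days before July (Jan-Jun): 181 days
Weekday index = (1 + 181) mod 7 = 0

Monday


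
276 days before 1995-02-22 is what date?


Start: 1995-02-22, subtract 276 days
Back 22 days from February 22 reaches January 31, 1995 -> 254 left
January 1995 has 31 days -> back to December 31, 1994 -> 223 left
December 1994 has 31 days -> back to November 30, 1994 -> 192 left
November 1994 has 30 days -> back to October 31, 1994 -> 162 left
October 1994 has 31 days -> back to September 30, 1994 -> 131 left
September 1994 has 30 days -> back to August 31, 1994 -> 101 left
August 1994 has 31 days -> back to July 31, 1994 -> 70 left
July 1994 has 31 days -> back to June 30, 1994 -> 39 left
June 1994 has 30 days -> back to May 31, 1994 -> 9 left
May 1994: 31 - 9 = 22 -> lands on May 22

Result: 1994-05-22


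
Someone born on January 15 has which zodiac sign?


Date: January 15
Conventional tropical zodiac dates: Capricorn from December 22 onward; Aquarius starts January 20
January 15 falls within the Capricorn range

Capricorn


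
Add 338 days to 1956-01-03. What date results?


Start: 1956-01-03, add 338 days
January 1956 has 31 days: 31 - 3 = 28 days to January 31 -> 310 left
February 1956 has 29 days -> 281 left
March 1956 has 31 days -> 250 left
April 1956 has 30 days -> 220 left
May 1956 has 31 days -> 189 left
June 1956 has 30 days -> 159 left
July 1956 has 31 days -> 128 left
August 1956 has 31 days -> 97 left
September 1956 has 30 days -> 67 left
October 1956 has 31 days -> 36 left
November 1956 has 30 days -> 6 left
December 1956: 6 <= 31 -> lands on December 6

Result: 1956-12-06


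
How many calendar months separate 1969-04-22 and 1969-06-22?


From April 1969 to June 1969
0 years * 12 = 0 months, plus 2 months = 2

2 months


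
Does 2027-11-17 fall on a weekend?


Anchor: Jan 1, 2027. With p = 2027 - 1 = 2026: (p + p//4 - p//100 + p//400) mod 7 = (2026 + 506 - 20 + 5) mod 7 = 2517 mod 7 = 4 -> Friday (Mon=0 ... Sun=6)
Day of year: 321; offset = 320
Weekday index = (4 + 320) mod 7 = 2 -> Wednesday
Weekend days: Saturday, Sunday

No


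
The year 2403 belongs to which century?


Century = (year - 1) // 100 + 1
= (2403 - 1) // 100 + 1
= 2402 // 100 + 1
= 24 + 1

25th century


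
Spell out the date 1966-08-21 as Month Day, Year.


ISO 1966-08-21 parses as year=1966, month=08, day=21
Month 8 -> August

August 21, 1966


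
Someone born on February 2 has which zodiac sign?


Date: February 2
Conventional tropical zodiac dates: Aquarius from January 20 onward; Pisces starts February 19
February 2 falls within the Aquarius range

Aquarius


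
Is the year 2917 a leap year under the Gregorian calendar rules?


Gregorian leap year rule: divisible by 4, but not by 100, unless also by 400.
2917 is not divisible by 4 -> not a leap year

No


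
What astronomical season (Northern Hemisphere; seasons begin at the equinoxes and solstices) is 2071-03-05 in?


Date: March 5
Astronomical Winter (approx.; exact equinox/solstice day varies by year): December 21 to March 19
March 5 falls within the Winter window

Winter


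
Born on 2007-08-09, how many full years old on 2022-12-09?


Birth: 2007-08-09
Reference: 2022-12-09
Year difference: 2022 - 2007 = 15

15 years old


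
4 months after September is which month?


September is month 9
9 + 4 = 13; wrap: 13 - 12 = 1

January


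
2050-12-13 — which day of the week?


Date: December 13, 2050
Anchor: Jan 1, 2050. With p = 2050 - 1 = 2049: (p + p//4 - p//100 + p//400) mod 7 = (2049 + 512 - 20 + 5) mod 7 = 2546 mod 7 = 5 -> Saturday (Mon=0 ... Sun=6)
Days before December (Jan-Nov): 334; offset = 334 + 13 - 1 = 346
Weekday index = (5 + 346) mod 7 = 1

Day of the week: Tuesday


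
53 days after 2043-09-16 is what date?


Start: 2043-09-16, add 53 days
September 2043 has 30 days: 30 - 16 = 14 days to September 30 -> 39 left
October 2043 has 31 days -> 8 left
November 2043: 8 <= 30 -> lands on November 8

Result: 2043-11-08


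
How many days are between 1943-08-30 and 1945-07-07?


From 1943-08-30 to 1945-07-07
1943-08-30: days before August = 31 + 28 + 31 + 30 + 31 + 30 + 31 = 212 (1943 is not a leap year); day of year = 212 + 30 = 242
1945-07-07: days before July = 31 + 28 + 31 + 30 + 31 + 30 = 181 (1945 is not a leap year); day of year = 181 + 7 = 188
Rest of 1943: 365 - 242 = 123
Full years 1944 (366): 366
Total = 123 + 366 + 188 = 677

677 days


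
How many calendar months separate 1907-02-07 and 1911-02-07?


From February 1907 to February 1911
4 years * 12 = 48 months = 48

48 months


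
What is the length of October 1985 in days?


October 1985

31 days


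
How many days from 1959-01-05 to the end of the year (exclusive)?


Day of year: 5 of 365
Remaining = 365 - 5

360 days


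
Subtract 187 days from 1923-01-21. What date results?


Start: 1923-01-21, subtract 187 days
Back 21 days from January 21 reaches December 31, 1922 -> 166 left
December 1922 has 31 days -> back to November 30, 1922 -> 135 left
November 1922 has 30 days -> back to October 31, 1922 -> 105 left
October 1922 has 31 days -> back to September 30, 1922 -> 74 left
September 1922 has 30 days -> back to August 31, 1922 -> 44 left
August 1922 has 31 days -> back to July 31, 1922 -> 13 left
July 1922: 31 - 13 = 18 -> lands on July 18

Result: 1922-07-18


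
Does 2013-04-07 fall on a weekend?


Anchor: Jan 1, 2013. With p = 2013 - 1 = 2012: (p + p//4 - p//100 + p//400) mod 7 = (2012 + 503 - 20 + 5) mod 7 = 2500 mod 7 = 1 -> Tuesday (Mon=0 ... Sun=6)
Day of year: 97; offset = 96
Weekday index = (1 + 96) mod 7 = 6 -> Sunday
Weekend days: Saturday, Sunday

Yes


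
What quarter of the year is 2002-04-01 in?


Month: April (month 4)
Q1: Jan-Mar, Q2: Apr-Jun, Q3: Jul-Sep, Q4: Oct-Dec

Q2


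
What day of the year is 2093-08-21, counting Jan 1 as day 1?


Date: August 21, 2093
Days in months 1 through 7: 212
Plus 21 days in August

Day of year: 233


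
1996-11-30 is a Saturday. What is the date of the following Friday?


Current: Saturday
Target: Friday
Days ahead: 6

Next Friday: 1996-12-06


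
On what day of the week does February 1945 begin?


Target: February 1, 1945
Anchor: Jan 1, 1945. With p = 1945 - 1 = 1944: (p + p//4 - p//100 + p//400) mod 7 = (1944 + 486 - 19 + 4) mod 7 = 2415 mod 7 = 0 -> Monday (Mon=0 ... Sun=6)
Days before February (Jan): 31 days
Weekday index = (0 + 31) mod 7 = 3

Thursday


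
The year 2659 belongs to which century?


Century = (year - 1) // 100 + 1
= (2659 - 1) // 100 + 1
= 2658 // 100 + 1
= 26 + 1

27th century


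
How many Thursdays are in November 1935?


November 1935 has 30 days
Anchor: Jan 1, 1935. With p = 1935 - 1 = 1934: (p + p//4 - p//100 + p//400) mod 7 = (1934 + 483 - 19 + 4) mod 7 = 2402 mod 7 = 1 -> Tuesday (Mon=0 ... Sun=6)
Days before November (Jan-Oct): 304; November 1 index = (1 + 304) mod 7 = 4 -> Friday
First Thursday is November 7
Thursdays: 7, 14, 21, 28

4 Thursdays


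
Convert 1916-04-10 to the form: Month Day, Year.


ISO 1916-04-10 parses as year=1916, month=04, day=10
Month 4 -> April

April 10, 1916


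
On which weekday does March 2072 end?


March 2072 has 31 days
Anchor: Jan 1, 2072. With p = 2072 - 1 = 2071: (p + p//4 - p//100 + p//400) mod 7 = (2071 + 517 - 20 + 5) mod 7 = 2573 mod 7 = 4 -> Friday (Mon=0 ... Sun=6)
Days before March (Jan-Feb): 60; March 1 index = (4 + 60) mod 7 = 1 -> Tuesday
Last day offset: 31 - 1 = 30 days
Weekday index = (1 + 30) mod 7 = 3

Thursday, March 31


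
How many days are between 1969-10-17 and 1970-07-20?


From 1969-10-17 to 1970-07-20
1969-10-17: days before October = 31 + 28 + 31 + 30 + 31 + 30 + 31 + 31 + 30 = 273 (1969 is not a leap year); day of year = 273 + 17 = 290
1970-07-20: days before July = 31 + 28 + 31 + 30 + 31 + 30 = 181 (1970 is not a leap year); day of year = 181 + 20 = 201
Rest of 1969: 365 - 290 = 75
Total = 75 + 201 = 276

276 days


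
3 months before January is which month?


January is month 1
1 - 3 = -2; wrap: -2 + 12 = 10

October


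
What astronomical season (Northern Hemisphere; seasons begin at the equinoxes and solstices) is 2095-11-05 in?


Date: November 5
Astronomical Autumn (approx.; exact equinox/solstice day varies by year): September 22 to December 20
November 5 falls within the Autumn window

Autumn


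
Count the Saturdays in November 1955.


November 1955 has 30 days
Anchor: Jan 1, 1955. With p = 1955 - 1 = 1954: (p + p//4 - p//100 + p//400) mod 7 = (1954 + 488 - 19 + 4) mod 7 = 2427 mod 7 = 5 -> Saturday (Mon=0 ... Sun=6)
Days before November (Jan-Oct): 304; November 1 index = (5 + 304) mod 7 = 1 -> Tuesday
First Saturday is November 5
Saturdays: 5, 12, 19, 26

4 Saturdays


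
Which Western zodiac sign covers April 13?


Date: April 13
Conventional tropical zodiac dates: Aries from March 21 onward; Taurus starts April 20
April 13 falls within the Aries range

Aries


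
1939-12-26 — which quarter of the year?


Month: December (month 12)
Q1: Jan-Mar, Q2: Apr-Jun, Q3: Jul-Sep, Q4: Oct-Dec

Q4


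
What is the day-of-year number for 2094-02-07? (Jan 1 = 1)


Date: February 7, 2094
Days in months 1 through 1: 31
Plus 7 days in February

Day of year: 38


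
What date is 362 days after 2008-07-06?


Start: 2008-07-06, add 362 days
July 2008 has 31 days: 31 - 6 = 25 days to July 31 -> 337 left
August 2008 has 31 days -> 306 left
September 2008 has 30 days -> 276 left
October 2008 has 31 days -> 245 left
November 2008 has 30 days -> 215 left
December 2008 has 31 days -> 184 left
January 2009 has 31 days -> 153 left
February 2009 has 28 days -> 125 left
March 2009 has 31 days -> 94 left
April 2009 has 30 days -> 64 left
May 2009 has 31 days -> 33 left
June 2009 has 30 days -> 3 left
July 2009: 3 <= 31 -> lands on July 3

Result: 2009-07-03


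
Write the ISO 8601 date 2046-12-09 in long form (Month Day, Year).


ISO 2046-12-09 parses as year=2046, month=12, day=09
Month 12 -> December

December 9, 2046


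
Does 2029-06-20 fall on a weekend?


Anchor: Jan 1, 2029. With p = 2029 - 1 = 2028: (p + p//4 - p//100 + p//400) mod 7 = (2028 + 507 - 20 + 5) mod 7 = 2520 mod 7 = 0 -> Monday (Mon=0 ... Sun=6)
Day of year: 171; offset = 170
Weekday index = (0 + 170) mod 7 = 2 -> Wednesday
Weekend days: Saturday, Sunday

No


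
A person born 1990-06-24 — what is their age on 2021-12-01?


Birth: 1990-06-24
Reference: 2021-12-01
Year difference: 2021 - 1990 = 31

31 years old


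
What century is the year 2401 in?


Century = (year - 1) // 100 + 1
= (2401 - 1) // 100 + 1
= 2400 // 100 + 1
= 24 + 1

25th century


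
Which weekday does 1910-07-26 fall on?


Date: July 26, 1910
Anchor: Jan 1, 1910. With p = 1910 - 1 = 1909: (p + p//4 - p//100 + p//400) mod 7 = (1909 + 477 - 19 + 4) mod 7 = 2371 mod 7 = 5 -> Saturday (Mon=0 ... Sun=6)
Days before July (Jan-Jun): 181; offset = 181 + 26 - 1 = 206
Weekday index = (5 + 206) mod 7 = 1

Day of the week: Tuesday


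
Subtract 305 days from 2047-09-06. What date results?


Start: 2047-09-06, subtract 305 days
Back 6 days from September 6 reaches August 31, 2047 -> 299 left
August 2047 has 31 days -> back to July 31, 2047 -> 268 left
July 2047 has 31 days -> back to June 30, 2047 -> 237 left
June 2047 has 30 days -> back to May 31, 2047 -> 207 left
May 2047 has 31 days -> back to April 30, 2047 -> 176 left
April 2047 has 30 days -> back to March 31, 2047 -> 146 left
March 2047 has 31 days -> back to February 28, 2047 -> 115 left
February 2047 has 28 days -> back to January 31, 2047 -> 87 left
January 2047 has 31 days -> back to December 31, 2046 -> 56 left
December 2046 has 31 days -> back to November 30, 2046 -> 25 left
November 2046: 30 - 25 = 5 -> lands on November 5

Result: 2046-11-05


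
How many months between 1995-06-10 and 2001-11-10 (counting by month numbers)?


From June 1995 to November 2001
6 years * 12 = 72 months, plus 5 months = 77

77 months


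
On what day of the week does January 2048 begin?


Target: January 1, 2048
Anchor: Jan 1, 2048. With p = 2048 - 1 = 2047: (p + p//4 - p//100 + p//400) mod 7 = (2047 + 511 - 20 + 5) mod 7 = 2543 mod 7 = 2 -> Wednesday (Mon=0 ... Sun=6)
Offset from anchor: 0 days
Weekday index = (2 + 0) mod 7 = 2

Wednesday


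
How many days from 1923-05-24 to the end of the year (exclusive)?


Day of year: 144 of 365
Remaining = 365 - 144

221 days


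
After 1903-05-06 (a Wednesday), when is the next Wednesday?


Current: Wednesday
Target: Wednesday
Days ahead: 7

Next Wednesday: 1903-05-13


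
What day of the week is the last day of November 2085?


November 2085 has 30 days
Anchor: Jan 1, 2085. With p = 2085 - 1 = 2084: (p + p//4 - p//100 + p//400) mod 7 = (2084 + 521 - 20 + 5) mod 7 = 2590 mod 7 = 0 -> Monday (Mon=0 ... Sun=6)
Days before November (Jan-Oct): 304; November 1 index = (0 + 304) mod 7 = 3 -> Thursday
Last day offset: 30 - 1 = 29 days
Weekday index = (3 + 29) mod 7 = 4

Friday, November 30


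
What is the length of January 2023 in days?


January 2023

31 days


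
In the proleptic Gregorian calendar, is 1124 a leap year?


Gregorian leap year rule: divisible by 4, but not by 100, unless also by 400.
1124 is divisible by 4 but not 100 -> leap year

Yes


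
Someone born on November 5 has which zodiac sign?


Date: November 5
Conventional tropical zodiac dates: Scorpio from October 23 onward; Sagittarius starts November 22
November 5 falls within the Scorpio range

Scorpio


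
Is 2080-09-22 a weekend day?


Anchor: Jan 1, 2080. With p = 2080 - 1 = 2079: (p + p//4 - p//100 + p//400) mod 7 = (2079 + 519 - 20 + 5) mod 7 = 2583 mod 7 = 0 -> Monday (Mon=0 ... Sun=6)
Day of year: 266; offset = 265
Weekday index = (0 + 265) mod 7 = 6 -> Sunday
Weekend days: Saturday, Sunday

Yes


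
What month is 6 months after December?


December is month 12
12 + 6 = 18; wrap: 18 - 12 = 6

June


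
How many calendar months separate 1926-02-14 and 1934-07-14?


From February 1926 to July 1934
8 years * 12 = 96 months, plus 5 months = 101

101 months


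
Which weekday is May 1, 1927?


Target: May 1, 1927
Anchor: Jan 1, 1927. With p = 1927 - 1 = 1926: (p + p//4 - p//100 + p//400) mod 7 = (1926 + 481 - 19 + 4) mod 7 = 2392 mod 7 = 5 -> Saturday (Mon=0 ... Sun=6)
Days before May (Jan-Apr): 120 days
Weekday index = (5 + 120) mod 7 = 6

Sunday
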